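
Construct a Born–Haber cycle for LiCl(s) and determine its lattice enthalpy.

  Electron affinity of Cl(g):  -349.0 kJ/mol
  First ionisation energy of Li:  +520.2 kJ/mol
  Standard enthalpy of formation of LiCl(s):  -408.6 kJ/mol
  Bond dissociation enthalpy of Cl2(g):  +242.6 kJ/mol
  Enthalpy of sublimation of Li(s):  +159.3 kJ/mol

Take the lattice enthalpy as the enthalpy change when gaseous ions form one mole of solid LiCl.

U = -860.4 kJ/mol

ΔHf° = 1·ΔHsub + 1·(ΣIE) + 1/2·D(Cl2) + 1·EA + U
-408.6 = 1·(+159.3) + 1·(+520.2) + 1/2·(+242.6) + 1·(-349.0) + U
U = -408.6 − (+451.8) = -860.4 kJ/mol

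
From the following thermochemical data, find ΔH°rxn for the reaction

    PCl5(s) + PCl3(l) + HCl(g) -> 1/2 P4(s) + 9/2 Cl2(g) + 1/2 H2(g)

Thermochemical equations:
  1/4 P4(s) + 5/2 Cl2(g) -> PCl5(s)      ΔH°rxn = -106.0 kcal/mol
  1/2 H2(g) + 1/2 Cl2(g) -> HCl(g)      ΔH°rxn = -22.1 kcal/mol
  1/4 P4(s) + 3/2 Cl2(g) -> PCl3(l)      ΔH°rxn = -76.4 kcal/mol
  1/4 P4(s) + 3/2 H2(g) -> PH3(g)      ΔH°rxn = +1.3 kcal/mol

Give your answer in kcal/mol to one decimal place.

ΔH°rxn = 204.5 kcal/mol

equation 1 reversed: +106.0 kcal/mol
equation 2 reversed: +22.1 kcal/mol
equation 3 reversed: +76.4 kcal/mol
equation 4: not needed.
By Hess's law, ΔH°rxn = (+106.0) + (+22.1) + (+76.4) = 204.5 kcal/mol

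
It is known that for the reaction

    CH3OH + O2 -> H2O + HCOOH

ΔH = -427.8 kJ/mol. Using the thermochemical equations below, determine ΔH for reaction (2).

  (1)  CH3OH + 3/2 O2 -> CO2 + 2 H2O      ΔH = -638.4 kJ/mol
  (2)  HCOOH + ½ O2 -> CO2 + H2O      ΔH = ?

ΔH = -210.6 kJ/mol

(1) as written: -638.4 kJ/mol
(2) reversed: contributes −x
-427.8 = (-638.4) − x
x = (-427.8 − (-638.4)) / (-1) = -210.6 kJ/mol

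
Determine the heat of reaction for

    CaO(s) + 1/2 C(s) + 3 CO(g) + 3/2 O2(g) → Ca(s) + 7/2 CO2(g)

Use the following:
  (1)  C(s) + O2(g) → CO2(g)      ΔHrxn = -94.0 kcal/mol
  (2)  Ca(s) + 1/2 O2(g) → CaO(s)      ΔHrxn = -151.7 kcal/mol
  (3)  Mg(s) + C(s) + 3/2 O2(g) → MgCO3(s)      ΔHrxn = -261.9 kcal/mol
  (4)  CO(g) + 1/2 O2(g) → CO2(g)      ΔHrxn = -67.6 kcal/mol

(1) × 1/2: (1/2)·(-94.0) = -47.0 kcal/mol
(2) reversed (CaO(s) must end up as a reactant): +151.7 kcal/mol
(3): not needed (MgCO3(s) appears nowhere else).
(4) × 3 (scale by 3 for the 3 CO(g)): (3)·(-67.6) = -202.8 kcal/mol
ΔHrxn = (-47.0) + (+151.7) + (-202.8) = -98.1 kcal/mol

ΔHrxn = -98.1 kcal/mol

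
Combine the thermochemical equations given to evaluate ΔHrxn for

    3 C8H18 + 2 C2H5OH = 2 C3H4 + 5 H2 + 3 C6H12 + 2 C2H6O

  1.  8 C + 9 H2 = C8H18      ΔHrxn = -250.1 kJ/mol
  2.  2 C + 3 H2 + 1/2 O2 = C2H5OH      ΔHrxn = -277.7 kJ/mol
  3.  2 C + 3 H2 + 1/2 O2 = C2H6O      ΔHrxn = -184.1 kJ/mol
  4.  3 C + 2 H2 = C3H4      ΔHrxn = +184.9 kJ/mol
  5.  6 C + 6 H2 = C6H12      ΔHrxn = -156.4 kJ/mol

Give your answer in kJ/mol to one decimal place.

ΔHrxn = 838.1 kJ/mol

eq. 1 reversed and × 3: (-3)·(-250.1) = +750.3 kJ/mol
eq. 2 reversed and × 2: (-2)·(-277.7) = +555.4 kJ/mol
eq. 3 × 2: (2)·(-184.1) = -368.2 kJ/mol
eq. 4 × 2: (2)·(+184.9) = +369.8 kJ/mol
eq. 5 × 3: (3)·(-156.4) = -469.2 kJ/mol
ΔHrxn = (-3)·(-250.1) + (-2)·(-277.7) + (2)·(-184.1) + (2)·(+184.9) + (3)·(-156.4) = 838.1 kJ/mol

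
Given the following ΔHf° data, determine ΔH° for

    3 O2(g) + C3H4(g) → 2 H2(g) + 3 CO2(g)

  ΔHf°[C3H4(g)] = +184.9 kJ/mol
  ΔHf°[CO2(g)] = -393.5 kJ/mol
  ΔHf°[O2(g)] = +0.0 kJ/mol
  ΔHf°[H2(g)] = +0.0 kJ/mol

Products: 2·(+0.0) + 3·(-393.5) = -1180.5
Reactants: 3·(+0.0) + 1·(+184.9) = +184.9
ΔH° = (-1180.5) − (+184.9) = -1365.4 kJ/mol

ΔH° = -1365.4 kJ/mol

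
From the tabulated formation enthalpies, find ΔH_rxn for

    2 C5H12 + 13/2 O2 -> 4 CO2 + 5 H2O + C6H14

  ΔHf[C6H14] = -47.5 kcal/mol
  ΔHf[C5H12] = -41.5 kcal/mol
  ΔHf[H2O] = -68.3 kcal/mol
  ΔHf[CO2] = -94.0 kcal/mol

Products: 4·(-94.0) + 5·(-68.3) + 1·(-47.5) = -765.0
Reactants: 2·(-41.5) + 13/2·(+0.0) = -83.0
ΔH_rxn = (-765.0) − (-83.0) = -682.0 kcal/mol

ΔH_rxn = -682.0 kcal/mol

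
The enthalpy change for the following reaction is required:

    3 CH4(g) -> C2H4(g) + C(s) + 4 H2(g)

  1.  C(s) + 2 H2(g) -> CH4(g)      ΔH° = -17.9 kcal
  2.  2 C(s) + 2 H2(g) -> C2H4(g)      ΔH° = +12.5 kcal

eq. 1 reversed and × 3 (reverse to put CH4(g) on the reactant side; ×3 to match 3 CH4(g) in the target): (-3)·(-17.9) = +53.7 kcal
eq. 2 as written (C2H4(g) already on the product side): +12.5 kcal
By Hess's law, ΔH° = (+53.7) + (+12.5) = 66.2 kcal

ΔH° = 66.2 kcal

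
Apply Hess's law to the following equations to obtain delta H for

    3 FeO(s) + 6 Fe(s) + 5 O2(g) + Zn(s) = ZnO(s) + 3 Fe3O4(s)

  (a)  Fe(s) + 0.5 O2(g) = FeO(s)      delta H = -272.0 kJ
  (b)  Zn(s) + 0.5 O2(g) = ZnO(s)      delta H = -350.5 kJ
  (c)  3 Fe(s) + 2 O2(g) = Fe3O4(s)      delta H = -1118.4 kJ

delta H = -2889.7 kJ

(a) reversed and × 3: (-3)·(-272.0) = +816.0 kJ
(b) as written: -350.5 kJ
(c) × 3: (3)·(-1118.4) = -3355.2 kJ
delta H = (-3)·(-272.0) + (1)·(-350.5) + (3)·(-1118.4) = -2889.7 kJ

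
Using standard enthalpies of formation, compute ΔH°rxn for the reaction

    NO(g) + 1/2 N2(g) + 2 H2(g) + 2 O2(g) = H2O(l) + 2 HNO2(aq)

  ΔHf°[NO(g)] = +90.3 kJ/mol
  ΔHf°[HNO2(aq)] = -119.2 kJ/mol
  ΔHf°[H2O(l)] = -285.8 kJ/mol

ΔH°rxn = Σ nΔHf°(products) − Σ nΔHf°(reactants).
Products: 1·(-285.8) + 2·(-119.2) = -524.2
Reactants: 1·(+90.3) + 1/2·(+0.0) + 2·(+0.0) + 2·(+0.0) = +90.3
ΔH°rxn = (-524.2) − (+90.3) = -614.5 kJ/mol

ΔH°rxn = -614.5 kJ/mol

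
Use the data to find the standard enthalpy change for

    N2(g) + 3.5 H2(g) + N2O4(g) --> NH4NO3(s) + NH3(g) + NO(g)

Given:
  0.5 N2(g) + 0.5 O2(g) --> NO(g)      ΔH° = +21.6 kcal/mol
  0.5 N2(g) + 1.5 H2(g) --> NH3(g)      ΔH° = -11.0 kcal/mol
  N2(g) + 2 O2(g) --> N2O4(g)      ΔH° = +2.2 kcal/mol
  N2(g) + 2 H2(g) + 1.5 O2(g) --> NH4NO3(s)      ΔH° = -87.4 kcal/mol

ΔH° = -79.0 kcal/mol

equation 1 as written: +21.6 kcal/mol
equation 2 as written: -11.0 kcal/mol
equation 3 reversed: -2.2 kcal/mol
equation 4 as written: -87.4 kcal/mol
Since enthalpy is a state function, ΔH° = (+21.6) + (-11.0) + (-2.2) + (-87.4) = -79.0 kcal/mol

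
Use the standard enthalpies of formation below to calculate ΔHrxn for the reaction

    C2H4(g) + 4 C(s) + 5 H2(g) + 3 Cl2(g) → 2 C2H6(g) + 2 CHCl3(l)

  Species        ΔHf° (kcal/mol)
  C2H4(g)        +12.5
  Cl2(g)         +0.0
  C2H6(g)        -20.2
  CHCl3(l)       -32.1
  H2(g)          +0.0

ΔHrxn = -117.1 kcal/mol

ΔH°rxn = Σ nΔHf°(products) − Σ nΔHf°(reactants).
Products: 2·(-20.2) + 2·(-32.1) = -104.6
Reactants: 1·(+12.5) + 4·(+0.0) + 5·(+0.0) + 3·(+0.0) = +12.5
ΔHrxn = (-104.6) − (+12.5) = -117.1 kcal/mol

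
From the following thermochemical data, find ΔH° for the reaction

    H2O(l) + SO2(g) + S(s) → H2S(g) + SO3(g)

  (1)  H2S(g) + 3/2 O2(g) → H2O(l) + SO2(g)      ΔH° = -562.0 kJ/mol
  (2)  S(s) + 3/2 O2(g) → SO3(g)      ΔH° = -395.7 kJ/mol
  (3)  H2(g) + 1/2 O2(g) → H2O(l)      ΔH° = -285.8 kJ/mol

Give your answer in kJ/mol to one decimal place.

ΔH° = 166.3 kJ/mol

(1) reversed: +562.0 kJ/mol
(2) as written: -395.7 kJ/mol
(3): not needed.
ΔH° = (-1)·(-562.0) + (1)·(-395.7) = 166.3 kJ/mol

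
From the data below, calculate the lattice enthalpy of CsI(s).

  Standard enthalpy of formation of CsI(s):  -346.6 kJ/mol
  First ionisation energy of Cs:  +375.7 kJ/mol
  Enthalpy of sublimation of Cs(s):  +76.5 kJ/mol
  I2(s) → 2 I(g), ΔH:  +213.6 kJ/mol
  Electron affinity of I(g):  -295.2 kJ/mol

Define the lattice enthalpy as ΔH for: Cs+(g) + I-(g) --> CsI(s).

U = -610.4 kJ/mol

ΔHf° = 1·ΔHsub + 1·(ΣIE) + 1/2·D(I2) + 1·EA + U
-346.6 = 1·(+76.5) + 1·(+375.7) + 1/2·(+213.6) + 1·(-295.2) + U
U = -346.6 − (+263.8) = -610.4 kJ/mol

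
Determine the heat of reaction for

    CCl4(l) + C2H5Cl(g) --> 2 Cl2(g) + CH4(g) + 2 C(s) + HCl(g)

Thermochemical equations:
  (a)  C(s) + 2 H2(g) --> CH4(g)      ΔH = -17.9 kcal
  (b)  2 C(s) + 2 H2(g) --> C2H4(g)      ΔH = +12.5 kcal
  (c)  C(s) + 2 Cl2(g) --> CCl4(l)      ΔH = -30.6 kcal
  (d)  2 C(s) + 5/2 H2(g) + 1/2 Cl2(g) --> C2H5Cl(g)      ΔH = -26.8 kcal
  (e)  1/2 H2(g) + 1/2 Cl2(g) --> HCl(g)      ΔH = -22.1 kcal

(a) as written (CH4(g) already on the product side): -17.9 kcal
(b): not needed (C2H4(g) appears nowhere else).
(c) reversed (reverse to put CCl4(l) on the reactant side): +30.6 kcal
(d) reversed (reverse to put C2H5Cl(g) on the reactant side): +26.8 kcal
(e) as written (HCl(g) already on the product side): -22.1 kcal
Since enthalpy is a state function, ΔH = (1)·(-17.9) + (-1)·(-30.6) + (-1)·(-26.8) + (1)·(-22.1) = 17.4 kcal

ΔH = 17.4 kcal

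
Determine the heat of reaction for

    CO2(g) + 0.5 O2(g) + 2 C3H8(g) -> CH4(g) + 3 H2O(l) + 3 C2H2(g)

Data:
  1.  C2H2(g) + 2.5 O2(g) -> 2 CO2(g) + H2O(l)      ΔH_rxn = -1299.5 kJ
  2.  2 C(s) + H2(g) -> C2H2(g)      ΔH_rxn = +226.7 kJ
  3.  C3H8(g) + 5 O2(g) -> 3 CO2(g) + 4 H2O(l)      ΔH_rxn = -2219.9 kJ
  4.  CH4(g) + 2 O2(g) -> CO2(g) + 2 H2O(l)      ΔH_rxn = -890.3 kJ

ΔH_rxn = 349.0 kJ

eq. 1 reversed and × 3: (-3)·(-1299.5) = +3898.5 kJ
eq. 2: not needed.
eq. 3 × 2: (2)·(-2219.9) = -4439.8 kJ
eq. 4 reversed: +890.3 kJ
ΔH_rxn = (-3)·(-1299.5) + (2)·(-2219.9) + (-1)·(-890.3) = 349.0 kJ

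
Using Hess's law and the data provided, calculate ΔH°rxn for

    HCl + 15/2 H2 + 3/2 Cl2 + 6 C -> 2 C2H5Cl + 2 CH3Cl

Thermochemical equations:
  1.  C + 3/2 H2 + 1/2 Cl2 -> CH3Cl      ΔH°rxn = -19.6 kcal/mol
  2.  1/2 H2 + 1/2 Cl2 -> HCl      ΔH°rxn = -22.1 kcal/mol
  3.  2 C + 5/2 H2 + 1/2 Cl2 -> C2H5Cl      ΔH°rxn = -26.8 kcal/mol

eq. 1 × 2: (2)·(-19.6) = -39.2 kcal/mol
eq. 2 reversed: +22.1 kcal/mol
eq. 3 × 2: (2)·(-26.8) = -53.6 kcal/mol
Since enthalpy is a state function, ΔH°rxn = (2)·(-19.6) + (-1)·(-22.1) + (2)·(-26.8) = -70.7 kcal/mol

ΔH°rxn = -70.7 kcal/mol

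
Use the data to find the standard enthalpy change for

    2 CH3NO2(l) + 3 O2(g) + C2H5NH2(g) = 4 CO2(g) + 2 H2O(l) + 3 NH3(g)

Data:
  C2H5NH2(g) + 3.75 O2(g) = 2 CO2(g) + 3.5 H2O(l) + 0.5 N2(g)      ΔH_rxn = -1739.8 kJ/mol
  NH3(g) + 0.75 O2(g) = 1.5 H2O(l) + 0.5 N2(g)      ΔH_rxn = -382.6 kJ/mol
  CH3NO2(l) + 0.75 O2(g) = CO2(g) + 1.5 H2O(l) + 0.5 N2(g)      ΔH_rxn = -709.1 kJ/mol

equation 1 as written (C2H5NH2(g) already on the reactant side): -1739.8 kJ/mol
equation 2 reversed and × 3 (NH3(g) must end up as a product; ×3 to match 3 NH3(g) in the target): (-3)·(-382.6) = +1147.8 kJ/mol
equation 3 × 2 (×2 to match 2 CH3NO2(l) in the target): (2)·(-709.1) = -1418.2 kJ/mol
Since enthalpy is a state function, ΔH_rxn = (1)·(-1739.8) + (-3)·(-382.6) + (2)·(-709.1) = -2010.2 kJ/mol

ΔH_rxn = -2010.2 kJ/mol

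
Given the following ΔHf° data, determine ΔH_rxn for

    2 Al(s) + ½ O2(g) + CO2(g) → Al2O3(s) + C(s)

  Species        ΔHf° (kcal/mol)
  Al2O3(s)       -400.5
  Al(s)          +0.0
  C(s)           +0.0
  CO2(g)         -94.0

Products: 1·(-400.5) + 1·(+0.0) = -400.5
Reactants: 2·(+0.0) + 1/2·(+0.0) + 1·(-94.0) = -94.0
ΔH_rxn = (-400.5) − (-94.0) = -306.5 kcal/mol

ΔH_rxn = -306.5 kcal/mol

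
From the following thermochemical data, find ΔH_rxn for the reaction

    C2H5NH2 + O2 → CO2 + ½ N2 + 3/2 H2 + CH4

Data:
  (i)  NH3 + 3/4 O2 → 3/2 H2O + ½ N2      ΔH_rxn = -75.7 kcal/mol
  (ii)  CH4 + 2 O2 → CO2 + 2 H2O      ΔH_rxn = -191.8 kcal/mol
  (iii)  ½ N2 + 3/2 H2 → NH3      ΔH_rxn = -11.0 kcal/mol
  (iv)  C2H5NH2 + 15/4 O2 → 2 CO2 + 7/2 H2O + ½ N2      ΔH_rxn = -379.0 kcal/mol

(i) reversed: +75.7 kcal/mol
(ii) reversed (CH4 must end up as a product): +191.8 kcal/mol
(iii) reversed (reverse to put H2 on the product side): +11.0 kcal/mol
(iv) as written (C2H5NH2 already on the reactant side): -379.0 kcal/mol
By Hess's law, ΔH_rxn = (+75.7) + (+191.8) + (+11.0) + (-379.0) = -100.5 kcal/mol

ΔH_rxn = -100.5 kcal/mol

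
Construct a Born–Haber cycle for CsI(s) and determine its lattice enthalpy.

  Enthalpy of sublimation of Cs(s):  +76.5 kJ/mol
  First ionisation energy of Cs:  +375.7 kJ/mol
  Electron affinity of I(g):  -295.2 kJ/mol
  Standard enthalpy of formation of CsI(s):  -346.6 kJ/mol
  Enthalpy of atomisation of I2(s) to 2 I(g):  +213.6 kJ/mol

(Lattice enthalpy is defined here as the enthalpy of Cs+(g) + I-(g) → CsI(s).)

U = -610.4 kJ/mol

ΔHf° = 1·ΔHsub + 1·(ΣIE) + 1/2·D(I2) + 1·EA + U
-346.6 = 1·(+76.5) + 1·(+375.7) + 1/2·(+213.6) + 1·(-295.2) + U
U = -346.6 − (+263.8) = -610.4 kJ/mol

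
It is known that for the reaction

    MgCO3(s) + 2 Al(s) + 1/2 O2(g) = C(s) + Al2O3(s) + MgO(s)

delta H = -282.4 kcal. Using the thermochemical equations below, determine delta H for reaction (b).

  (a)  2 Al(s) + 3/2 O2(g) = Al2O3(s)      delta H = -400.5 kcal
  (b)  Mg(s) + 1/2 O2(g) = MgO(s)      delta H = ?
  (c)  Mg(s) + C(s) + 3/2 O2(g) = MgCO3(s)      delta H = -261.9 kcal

(a) as written (Al2O3(s) already on the product side): -400.5 kcal
(b) as written (MgO(s) already on the product side): contributes x
(c) reversed (reverse to put MgCO3(s) on the reactant side): +261.9 kcal
-282.4 = (-400.5) + (+261.9) + x
x = (-282.4 − (-138.6)) / (1) = -143.8 kcal

delta H = -143.8 kcal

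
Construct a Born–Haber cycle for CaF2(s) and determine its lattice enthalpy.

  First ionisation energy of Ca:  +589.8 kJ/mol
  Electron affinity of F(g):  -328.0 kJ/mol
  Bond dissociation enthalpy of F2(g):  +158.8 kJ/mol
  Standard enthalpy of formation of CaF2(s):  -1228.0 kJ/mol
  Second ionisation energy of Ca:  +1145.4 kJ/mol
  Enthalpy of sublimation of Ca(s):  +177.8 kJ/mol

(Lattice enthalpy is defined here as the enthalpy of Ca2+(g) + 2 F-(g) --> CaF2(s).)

U = -2643.8 kJ/mol

ΔHf° = 1·ΔHsub + 1·(ΣIE) + 1·D(F2) + 2·EA + U
-1228.0 = 1·(+177.8) + 1·(+1735.2) + 1·(+158.8) + 2·(-328.0) + U
U = -1228.0 − (+1415.8) = -2643.8 kJ/mol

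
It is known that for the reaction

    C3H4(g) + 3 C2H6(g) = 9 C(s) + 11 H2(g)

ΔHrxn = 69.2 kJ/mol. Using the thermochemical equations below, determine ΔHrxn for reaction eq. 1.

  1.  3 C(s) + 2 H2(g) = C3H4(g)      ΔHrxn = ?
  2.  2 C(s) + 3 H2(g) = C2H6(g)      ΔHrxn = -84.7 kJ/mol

ΔHrxn = 184.9 kJ/mol

eq. 1 reversed: contributes −x
eq. 2 reversed and × 3: (-3)·(-84.7) = +254.1 kJ/mol
+69.2 = (+254.1) − x
x = (+69.2 − (+254.1)) / (-1) = 184.9 kJ/mol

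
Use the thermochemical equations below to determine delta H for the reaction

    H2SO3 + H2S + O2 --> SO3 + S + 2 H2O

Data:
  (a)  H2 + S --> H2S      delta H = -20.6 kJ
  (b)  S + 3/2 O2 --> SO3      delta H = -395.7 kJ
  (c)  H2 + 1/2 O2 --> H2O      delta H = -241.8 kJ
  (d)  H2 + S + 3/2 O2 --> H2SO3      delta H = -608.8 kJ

delta H = -249.9 kJ

(a) reversed (reverse to put H2S on the reactant side): +20.6 kJ
(b) as written (SO3 already on the product side): -395.7 kJ
(c) × 2 (×2 to match 2 H2O in the target): (2)·(-241.8) = -483.6 kJ
(d) reversed (H2SO3 must end up as a reactant): +608.8 kJ
Combining the equations, delta H = (-1)·(-20.6) + (1)·(-395.7) + (2)·(-241.8) + (-1)·(-608.8) = -249.9 kJ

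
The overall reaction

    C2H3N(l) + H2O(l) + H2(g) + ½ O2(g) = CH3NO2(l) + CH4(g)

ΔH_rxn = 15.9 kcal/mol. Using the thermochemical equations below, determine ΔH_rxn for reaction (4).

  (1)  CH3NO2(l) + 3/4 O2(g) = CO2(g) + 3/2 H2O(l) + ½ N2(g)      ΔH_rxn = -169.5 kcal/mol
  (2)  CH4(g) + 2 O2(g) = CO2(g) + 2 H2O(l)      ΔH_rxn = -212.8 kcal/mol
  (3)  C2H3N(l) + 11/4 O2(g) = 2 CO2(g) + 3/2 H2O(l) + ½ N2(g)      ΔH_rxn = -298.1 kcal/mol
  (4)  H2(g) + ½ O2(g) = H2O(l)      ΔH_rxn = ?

ΔH_rxn = -68.3 kcal/mol

(1) reversed (reverse to put CH3NO2(l) on the product side): +169.5 kcal/mol
(2) reversed (CH4(g) must end up as a product): +212.8 kcal/mol
(3) as written (C2H3N(l) already on the reactant side): -298.1 kcal/mol
(4) as written (H2(g) already on the reactant side): contributes x
+15.9 = (+169.5) + (+212.8) + (-298.1) + x
x = (+15.9 − (+84.2)) / (1) = -68.3 kcal/mol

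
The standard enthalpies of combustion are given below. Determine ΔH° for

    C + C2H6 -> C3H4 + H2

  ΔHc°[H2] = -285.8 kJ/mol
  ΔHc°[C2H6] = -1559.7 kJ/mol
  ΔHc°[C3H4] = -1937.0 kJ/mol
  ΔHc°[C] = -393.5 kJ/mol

ΔH° = 269.6 kJ/mol

With combustion enthalpies, reactants minus products:
= [1·(-393.5) + 1·(-1559.7)] − [1·(-1937.0) + 1·(-285.8)]
= 269.6 kJ/mol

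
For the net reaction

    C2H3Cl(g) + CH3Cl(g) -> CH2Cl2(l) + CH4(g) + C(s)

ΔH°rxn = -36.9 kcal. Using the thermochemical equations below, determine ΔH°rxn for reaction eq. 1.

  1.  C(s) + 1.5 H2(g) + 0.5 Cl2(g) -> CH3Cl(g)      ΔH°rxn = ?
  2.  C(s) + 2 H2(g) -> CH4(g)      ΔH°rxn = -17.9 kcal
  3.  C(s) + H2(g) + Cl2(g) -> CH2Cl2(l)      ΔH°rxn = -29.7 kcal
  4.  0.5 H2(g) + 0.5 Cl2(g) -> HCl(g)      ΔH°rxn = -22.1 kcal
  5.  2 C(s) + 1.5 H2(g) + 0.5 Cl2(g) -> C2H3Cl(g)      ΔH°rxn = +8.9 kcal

eq. 1 reversed (reverse to put CH3Cl(g) on the reactant side): contributes −x
eq. 2 as written (CH4(g) already on the product side): -17.9 kcal
eq. 3 as written (CH2Cl2(l) already on the product side): -29.7 kcal
eq. 4: not needed (HCl(g) appears nowhere else).
eq. 5 reversed (C2H3Cl(g) must end up as a reactant): -8.9 kcal
-36.9 = (-17.9) + (-29.7) + (-8.9) − x
x = (-36.9 − (-56.5)) / (-1) = -19.6 kcal

ΔH°rxn = -19.6 kcal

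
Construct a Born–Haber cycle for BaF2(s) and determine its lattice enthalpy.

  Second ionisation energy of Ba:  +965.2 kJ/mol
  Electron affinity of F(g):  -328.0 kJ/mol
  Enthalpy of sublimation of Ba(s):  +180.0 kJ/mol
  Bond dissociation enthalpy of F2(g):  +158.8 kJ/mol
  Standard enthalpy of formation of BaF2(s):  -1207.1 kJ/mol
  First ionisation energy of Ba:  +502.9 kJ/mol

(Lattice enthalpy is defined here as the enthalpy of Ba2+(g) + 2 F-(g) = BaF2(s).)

U = -2358.0 kJ/mol

ΔHf° = 1·ΔHsub + 1·(ΣIE) + 1·D(F2) + 2·EA + U
-1207.1 = 1·(+180.0) + 1·(+1468.1) + 1·(+158.8) + 2·(-328.0) + U
U = -1207.1 − (+1150.9) = -2358.0 kJ/mol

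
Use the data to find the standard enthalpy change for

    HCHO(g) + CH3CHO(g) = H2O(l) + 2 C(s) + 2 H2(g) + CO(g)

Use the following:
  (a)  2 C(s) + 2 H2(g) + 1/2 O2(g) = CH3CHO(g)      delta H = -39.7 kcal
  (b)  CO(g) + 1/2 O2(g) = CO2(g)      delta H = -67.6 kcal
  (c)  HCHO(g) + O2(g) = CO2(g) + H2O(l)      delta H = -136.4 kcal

(a) reversed: +39.7 kcal
(b) reversed: +67.6 kcal
(c) as written: -136.4 kcal
delta H = (-1)·(-39.7) + (-1)·(-67.6) + (1)·(-136.4) = -29.1 kcal

delta H = -29.1 kcal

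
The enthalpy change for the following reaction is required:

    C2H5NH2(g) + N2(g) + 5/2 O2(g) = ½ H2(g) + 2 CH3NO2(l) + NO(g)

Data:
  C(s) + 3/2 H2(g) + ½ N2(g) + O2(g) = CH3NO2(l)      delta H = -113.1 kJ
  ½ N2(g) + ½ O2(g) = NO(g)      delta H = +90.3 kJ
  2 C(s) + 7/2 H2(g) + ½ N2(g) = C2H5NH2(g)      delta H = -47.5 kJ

equation 1 × 2: (2)·(-113.1) = -226.2 kJ
equation 2 as written: +90.3 kJ
equation 3 reversed: +47.5 kJ
Summing the manipulated equations, delta H = (2)·(-113.1) + (1)·(+90.3) + (-1)·(-47.5) = -88.4 kJ

delta H = -88.4 kJ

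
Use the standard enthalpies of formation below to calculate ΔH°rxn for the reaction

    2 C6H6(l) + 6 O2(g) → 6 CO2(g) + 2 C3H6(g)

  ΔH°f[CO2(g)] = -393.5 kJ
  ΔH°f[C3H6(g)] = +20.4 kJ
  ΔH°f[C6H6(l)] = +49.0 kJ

ΔH°rxn = -2418.2 kJ

ΔH°rxn = Σ nΔHf°(products) − Σ nΔHf°(reactants).
Products: 6·(-393.5) + 2·(+20.4) = -2320.2
Reactants: 2·(+49.0) + 6·(+0.0) = +98.0
ΔH°rxn = (-2320.2) − (+98.0) = -2418.2 kJ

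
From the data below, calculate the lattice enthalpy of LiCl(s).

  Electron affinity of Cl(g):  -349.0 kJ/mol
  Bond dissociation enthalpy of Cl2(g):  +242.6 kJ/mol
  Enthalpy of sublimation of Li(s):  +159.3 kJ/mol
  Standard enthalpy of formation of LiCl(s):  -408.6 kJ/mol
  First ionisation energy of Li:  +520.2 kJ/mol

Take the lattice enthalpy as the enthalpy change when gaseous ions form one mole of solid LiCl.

ΔHf° = 1·ΔHsub + 1·(ΣIE) + 1/2·D(Cl2) + 1·EA + U
-408.6 = 1·(+159.3) + 1·(+520.2) + 1/2·(+242.6) + 1·(-349.0) + U
U = -408.6 − (+451.8) = -860.4 kJ/mol

U = -860.4 kJ/mol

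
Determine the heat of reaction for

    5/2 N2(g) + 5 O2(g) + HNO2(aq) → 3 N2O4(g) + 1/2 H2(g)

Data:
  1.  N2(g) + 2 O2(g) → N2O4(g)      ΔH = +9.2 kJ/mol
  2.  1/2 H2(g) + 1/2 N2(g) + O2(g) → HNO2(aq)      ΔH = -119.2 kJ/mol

ΔH = 146.8 kJ/mol

eq. 1 × 3: (3)·(+9.2) = +27.6 kJ/mol
eq. 2 reversed: +119.2 kJ/mol
ΔH = (3)·(+9.2) + (-1)·(-119.2) = 146.8 kJ/mol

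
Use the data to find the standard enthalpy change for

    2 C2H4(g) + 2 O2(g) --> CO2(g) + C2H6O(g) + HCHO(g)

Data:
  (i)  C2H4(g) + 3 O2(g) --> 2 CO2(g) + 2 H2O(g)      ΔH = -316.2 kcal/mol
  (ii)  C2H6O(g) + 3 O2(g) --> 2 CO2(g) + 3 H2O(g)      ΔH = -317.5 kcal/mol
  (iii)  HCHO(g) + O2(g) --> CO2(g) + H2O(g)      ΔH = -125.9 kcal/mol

(i) × 2: (2)·(-316.2) = -632.4 kcal/mol
(ii) reversed: +317.5 kcal/mol
(iii) reversed: +125.9 kcal/mol
By Hess's law, ΔH = (-632.4) + (+317.5) + (+125.9) = -189.0 kcal/mol

ΔH = -189.0 kcal/mol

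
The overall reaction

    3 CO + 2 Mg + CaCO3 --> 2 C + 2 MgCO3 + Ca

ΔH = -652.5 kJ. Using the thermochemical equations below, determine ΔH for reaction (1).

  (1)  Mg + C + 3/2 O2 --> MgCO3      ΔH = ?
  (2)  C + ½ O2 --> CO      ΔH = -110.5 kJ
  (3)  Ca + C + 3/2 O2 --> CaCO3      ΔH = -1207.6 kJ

(1) × 2 (×2 to match 2 MgCO3 in the target): contributes 2·x
(2) reversed and × 3 (reverse to put CO on the reactant side; ×3 to match 3 CO in the target): (-3)·(-110.5) = +331.5 kJ
(3) reversed (CaCO3 must end up as a reactant): +1207.6 kJ
-652.5 = (+331.5) + (+1207.6) + 2·x
x = (-652.5 − (+1539.1)) / (2) = -1095.8 kJ

ΔH = -1095.8 kJ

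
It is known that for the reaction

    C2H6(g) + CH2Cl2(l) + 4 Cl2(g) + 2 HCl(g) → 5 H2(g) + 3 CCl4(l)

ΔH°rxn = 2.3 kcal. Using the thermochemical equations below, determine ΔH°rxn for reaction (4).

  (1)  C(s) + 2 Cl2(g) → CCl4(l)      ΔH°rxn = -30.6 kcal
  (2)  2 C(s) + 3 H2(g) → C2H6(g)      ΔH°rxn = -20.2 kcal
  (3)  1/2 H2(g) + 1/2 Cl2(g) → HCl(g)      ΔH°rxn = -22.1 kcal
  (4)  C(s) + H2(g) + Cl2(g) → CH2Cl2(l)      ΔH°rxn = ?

(1) × 3: (3)·(-30.6) = -91.8 kcal
(2) reversed: +20.2 kcal
(3) reversed and × 2: (-2)·(-22.1) = +44.2 kcal
(4) reversed: contributes −x
+2.3 = (-91.8) + (+20.2) + (+44.2) − x
x = (+2.3 − (-27.4)) / (-1) = -29.7 kcal

ΔH°rxn = -29.7 kcal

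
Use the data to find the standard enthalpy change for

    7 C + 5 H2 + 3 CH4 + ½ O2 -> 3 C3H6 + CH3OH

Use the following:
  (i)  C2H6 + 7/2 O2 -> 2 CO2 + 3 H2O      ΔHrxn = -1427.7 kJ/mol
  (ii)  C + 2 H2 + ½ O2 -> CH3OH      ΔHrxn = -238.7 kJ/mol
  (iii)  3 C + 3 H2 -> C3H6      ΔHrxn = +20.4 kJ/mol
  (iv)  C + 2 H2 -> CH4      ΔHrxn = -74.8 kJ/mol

ΔHrxn = 46.9 kJ/mol

(i): not needed.
(ii) as written: -238.7 kJ/mol
(iii) × 3: (3)·(+20.4) = +61.2 kJ/mol
(iv) reversed and × 3: (-3)·(-74.8) = +224.4 kJ/mol
Since enthalpy is a state function, ΔHrxn = (-238.7) + (+61.2) + (+224.4) = 46.9 kJ/mol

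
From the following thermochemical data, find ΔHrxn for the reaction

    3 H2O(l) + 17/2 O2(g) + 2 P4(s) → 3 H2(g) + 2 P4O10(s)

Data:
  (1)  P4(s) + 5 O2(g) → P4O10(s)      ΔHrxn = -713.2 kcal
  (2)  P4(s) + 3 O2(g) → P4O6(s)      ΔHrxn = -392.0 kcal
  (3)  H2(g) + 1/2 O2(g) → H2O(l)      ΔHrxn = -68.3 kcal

ΔHrxn = -1221.5 kcal

(1) × 2 (×2 to match 2 P4O10(s) in the target): (2)·(-713.2) = -1426.4 kcal
(2): not needed (P4O6(s) appears nowhere else).
(3) reversed and × 3 (reverse to put H2O(l) on the reactant side; scale by 3 for the 3 H2O(l)): (-3)·(-68.3) = +204.9 kcal
Since enthalpy is a state function, ΔHrxn = (-1426.4) + (+204.9) = -1221.5 kcal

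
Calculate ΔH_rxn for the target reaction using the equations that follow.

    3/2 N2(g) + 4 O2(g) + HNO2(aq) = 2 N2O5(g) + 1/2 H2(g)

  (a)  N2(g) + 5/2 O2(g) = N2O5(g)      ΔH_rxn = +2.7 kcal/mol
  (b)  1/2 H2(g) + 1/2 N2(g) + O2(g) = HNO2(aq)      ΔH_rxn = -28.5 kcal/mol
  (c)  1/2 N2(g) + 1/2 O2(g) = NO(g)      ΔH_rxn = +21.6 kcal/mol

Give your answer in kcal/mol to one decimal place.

(a) × 2 (×2 to match 2 N2O5(g) in the target): (2)·(+2.7) = +5.4 kcal/mol
(b) reversed (reverse to put HNO2(aq) on the reactant side): +28.5 kcal/mol
(c): not needed (NO(g) appears nowhere else).
ΔH_rxn = (2)·(+2.7) + (-1)·(-28.5) = 33.9 kcal/mol

ΔH_rxn = 33.9 kcal/mol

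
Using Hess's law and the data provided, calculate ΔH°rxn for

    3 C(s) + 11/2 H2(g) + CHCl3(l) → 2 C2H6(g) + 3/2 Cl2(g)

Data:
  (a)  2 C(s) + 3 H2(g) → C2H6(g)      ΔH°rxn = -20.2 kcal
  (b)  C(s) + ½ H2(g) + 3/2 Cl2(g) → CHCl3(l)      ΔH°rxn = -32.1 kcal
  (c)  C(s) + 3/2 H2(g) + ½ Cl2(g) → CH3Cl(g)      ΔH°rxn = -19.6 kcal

ΔH°rxn = -8.3 kcal

(a) × 2: (2)·(-20.2) = -40.4 kcal
(b) reversed: +32.1 kcal
(c): not needed.
Combining the equations, ΔH°rxn = (-40.4) + (+32.1) = -8.3 kcal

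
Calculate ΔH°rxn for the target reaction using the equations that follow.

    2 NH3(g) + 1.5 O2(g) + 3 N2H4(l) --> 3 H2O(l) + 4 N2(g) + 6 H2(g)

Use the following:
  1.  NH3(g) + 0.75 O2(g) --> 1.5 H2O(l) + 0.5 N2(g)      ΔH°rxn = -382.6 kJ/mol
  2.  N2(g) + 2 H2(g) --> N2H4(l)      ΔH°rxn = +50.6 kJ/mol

eq. 1 × 2: (2)·(-382.6) = -765.2 kJ/mol
eq. 2 reversed and × 3: (-3)·(+50.6) = -151.8 kJ/mol
Summing the manipulated equations, ΔH°rxn = (2)·(-382.6) + (-3)·(+50.6) = -917.0 kJ/mol

ΔH°rxn = -917.0 kJ/mol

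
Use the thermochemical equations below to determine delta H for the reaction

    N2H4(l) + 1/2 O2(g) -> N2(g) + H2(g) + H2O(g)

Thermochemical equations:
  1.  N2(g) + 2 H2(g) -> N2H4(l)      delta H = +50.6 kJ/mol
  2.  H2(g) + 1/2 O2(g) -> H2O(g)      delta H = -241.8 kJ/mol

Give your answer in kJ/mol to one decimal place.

eq. 1 reversed: -50.6 kJ/mol
eq. 2 as written: -241.8 kJ/mol
delta H = (-50.6) + (-241.8) = -292.4 kJ/mol

delta H = -292.4 kJ/mol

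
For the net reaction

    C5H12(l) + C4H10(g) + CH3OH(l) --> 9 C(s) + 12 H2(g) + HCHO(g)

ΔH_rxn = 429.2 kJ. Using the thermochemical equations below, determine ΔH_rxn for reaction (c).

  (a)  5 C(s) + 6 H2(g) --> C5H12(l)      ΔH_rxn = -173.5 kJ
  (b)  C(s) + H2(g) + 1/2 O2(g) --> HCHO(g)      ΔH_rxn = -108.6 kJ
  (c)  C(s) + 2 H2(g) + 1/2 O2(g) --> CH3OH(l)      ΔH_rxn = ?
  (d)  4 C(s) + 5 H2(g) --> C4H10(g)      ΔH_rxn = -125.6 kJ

ΔH_rxn = -238.7 kJ

(a) reversed (reverse to put C5H12(l) on the reactant side): +173.5 kJ
(b) as written (HCHO(g) already on the product side): -108.6 kJ
(c) reversed (reverse to put CH3OH(l) on the reactant side): contributes −x
(d) reversed (reverse to put C4H10(g) on the reactant side): +125.6 kJ
+429.2 = (+173.5) + (-108.6) + (+125.6) − x
x = (+429.2 − (+190.5)) / (-1) = -238.7 kJ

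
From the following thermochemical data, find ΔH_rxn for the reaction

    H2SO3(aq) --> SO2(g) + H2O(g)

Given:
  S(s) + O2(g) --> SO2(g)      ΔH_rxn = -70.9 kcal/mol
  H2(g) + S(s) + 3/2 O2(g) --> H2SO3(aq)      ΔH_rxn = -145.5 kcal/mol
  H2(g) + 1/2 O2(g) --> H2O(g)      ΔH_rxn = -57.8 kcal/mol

ΔH_rxn = 16.8 kcal/mol

equation 1 as written (SO2(g) already on the product side): -70.9 kcal/mol
equation 2 reversed (H2SO3(aq) must end up as a reactant): +145.5 kcal/mol
equation 3 as written (H2O(g) already on the product side): -57.8 kcal/mol
ΔH_rxn = (-70.9) + (+145.5) + (-57.8) = 16.8 kcal/mol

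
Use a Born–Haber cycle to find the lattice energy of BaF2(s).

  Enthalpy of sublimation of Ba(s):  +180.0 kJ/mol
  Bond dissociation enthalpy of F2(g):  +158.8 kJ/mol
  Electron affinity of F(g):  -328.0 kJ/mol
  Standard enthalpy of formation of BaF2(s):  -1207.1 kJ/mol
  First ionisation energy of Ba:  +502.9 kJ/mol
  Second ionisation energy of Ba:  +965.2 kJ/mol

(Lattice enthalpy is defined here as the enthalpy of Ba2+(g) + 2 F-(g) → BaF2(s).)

ΔHf° = 1·ΔHsub + 1·(ΣIE) + 1·D(F2) + 2·EA + U
-1207.1 = 1·(+180.0) + 1·(+1468.1) + 1·(+158.8) + 2·(-328.0) + U
U = -1207.1 − (+1150.9) = -2358.0 kJ/mol

U = -2358.0 kJ/mol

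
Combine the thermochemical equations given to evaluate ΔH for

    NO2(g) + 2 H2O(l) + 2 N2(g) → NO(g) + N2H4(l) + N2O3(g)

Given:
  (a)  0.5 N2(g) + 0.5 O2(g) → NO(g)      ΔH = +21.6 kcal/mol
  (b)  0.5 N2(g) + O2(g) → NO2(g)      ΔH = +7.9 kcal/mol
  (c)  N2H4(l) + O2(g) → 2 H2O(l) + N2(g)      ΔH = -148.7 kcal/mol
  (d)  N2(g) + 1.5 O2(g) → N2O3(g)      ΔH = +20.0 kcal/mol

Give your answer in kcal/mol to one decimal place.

ΔH = 182.4 kcal/mol

(a) as written (NO(g) already on the product side): +21.6 kcal/mol
(b) reversed (NO2(g) must end up as a reactant): -7.9 kcal/mol
(c) reversed (reverse to put N2H4(l) on the product side): +148.7 kcal/mol
(d) as written (N2O3(g) already on the product side): +20.0 kcal/mol
Since enthalpy is a state function, ΔH = (1)·(+21.6) + (-1)·(+7.9) + (-1)·(-148.7) + (1)·(+20.0) = 182.4 kcal/mol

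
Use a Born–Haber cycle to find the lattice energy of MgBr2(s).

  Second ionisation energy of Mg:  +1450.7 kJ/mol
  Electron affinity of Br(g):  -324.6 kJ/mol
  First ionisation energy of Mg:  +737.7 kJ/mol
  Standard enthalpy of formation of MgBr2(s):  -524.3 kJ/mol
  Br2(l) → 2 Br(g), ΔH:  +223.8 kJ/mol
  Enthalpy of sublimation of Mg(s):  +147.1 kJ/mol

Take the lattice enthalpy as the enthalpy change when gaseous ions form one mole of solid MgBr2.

ΔHf° = 1·ΔHsub + 1·(ΣIE) + 1·D(Br2) + 2·EA + U
-524.3 = 1·(+147.1) + 1·(+2188.4) + 1·(+223.8) + 2·(-324.6) + U
U = -524.3 − (+1910.1) = -2434.4 kJ/mol

U = -2434.4 kJ/mol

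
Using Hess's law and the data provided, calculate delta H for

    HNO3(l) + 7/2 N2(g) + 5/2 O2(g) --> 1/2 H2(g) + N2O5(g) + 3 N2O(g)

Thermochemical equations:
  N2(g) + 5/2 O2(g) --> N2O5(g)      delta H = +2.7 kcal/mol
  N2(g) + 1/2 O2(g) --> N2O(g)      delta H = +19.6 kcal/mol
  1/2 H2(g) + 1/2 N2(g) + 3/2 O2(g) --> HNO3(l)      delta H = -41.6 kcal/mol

equation 1 as written (N2O5(g) already on the product side): +2.7 kcal/mol
equation 2 × 3 (×3 to match 3 N2O(g) in the target): (3)·(+19.6) = +58.8 kcal/mol
equation 3 reversed (reverse to put HNO3(l) on the reactant side): +41.6 kcal/mol
By Hess's law, delta H = (+2.7) + (+58.8) + (+41.6) = 103.1 kcal/mol

delta H = 103.1 kcal/mol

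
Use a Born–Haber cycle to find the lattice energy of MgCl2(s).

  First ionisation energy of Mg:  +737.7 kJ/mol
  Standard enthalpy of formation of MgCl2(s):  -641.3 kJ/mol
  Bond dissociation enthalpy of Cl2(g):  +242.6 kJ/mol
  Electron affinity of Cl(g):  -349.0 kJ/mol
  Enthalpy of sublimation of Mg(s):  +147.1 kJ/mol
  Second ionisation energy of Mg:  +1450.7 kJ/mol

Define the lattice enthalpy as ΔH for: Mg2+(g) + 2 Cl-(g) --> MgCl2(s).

ΔHf° = 1·ΔHsub + 1·(ΣIE) + 1·D(Cl2) + 2·EA + U
-641.3 = 1·(+147.1) + 1·(+2188.4) + 1·(+242.6) + 2·(-349.0) + U
U = -641.3 − (+1880.1) = -2521.4 kJ/mol

U = -2521.4 kJ/mol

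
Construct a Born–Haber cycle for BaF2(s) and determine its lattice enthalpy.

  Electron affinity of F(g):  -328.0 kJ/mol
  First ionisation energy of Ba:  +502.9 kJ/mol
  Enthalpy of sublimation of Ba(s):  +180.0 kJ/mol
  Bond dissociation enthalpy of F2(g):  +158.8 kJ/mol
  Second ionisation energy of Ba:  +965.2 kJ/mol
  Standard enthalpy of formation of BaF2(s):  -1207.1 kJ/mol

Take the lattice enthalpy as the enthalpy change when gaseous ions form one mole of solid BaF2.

U = -2358.0 kJ/mol

ΔHf° = 1·ΔHsub + 1·(ΣIE) + 1·D(F2) + 2·EA + U
-1207.1 = 1·(+180.0) + 1·(+1468.1) + 1·(+158.8) + 2·(-328.0) + U
U = -1207.1 − (+1150.9) = -2358.0 kJ/mol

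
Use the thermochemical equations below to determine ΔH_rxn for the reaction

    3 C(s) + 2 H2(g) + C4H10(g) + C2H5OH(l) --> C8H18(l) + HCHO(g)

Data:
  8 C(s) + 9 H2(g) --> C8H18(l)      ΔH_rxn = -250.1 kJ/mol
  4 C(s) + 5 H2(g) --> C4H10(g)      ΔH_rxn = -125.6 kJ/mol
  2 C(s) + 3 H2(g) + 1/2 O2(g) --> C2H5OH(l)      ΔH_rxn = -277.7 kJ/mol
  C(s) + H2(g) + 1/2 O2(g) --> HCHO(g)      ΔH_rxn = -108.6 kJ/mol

ΔH_rxn = 44.6 kJ/mol

equation 1 as written (C8H18(l) already on the product side): -250.1 kJ/mol
equation 2 reversed (C4H10(g) must end up as a reactant): +125.6 kJ/mol
equation 3 reversed (C2H5OH(l) must end up as a reactant): +277.7 kJ/mol
equation 4 as written (HCHO(g) already on the product side): -108.6 kJ/mol
Summing the manipulated equations, ΔH_rxn = (1)·(-250.1) + (-1)·(-125.6) + (-1)·(-277.7) + (1)·(-108.6) = 44.6 kJ/mol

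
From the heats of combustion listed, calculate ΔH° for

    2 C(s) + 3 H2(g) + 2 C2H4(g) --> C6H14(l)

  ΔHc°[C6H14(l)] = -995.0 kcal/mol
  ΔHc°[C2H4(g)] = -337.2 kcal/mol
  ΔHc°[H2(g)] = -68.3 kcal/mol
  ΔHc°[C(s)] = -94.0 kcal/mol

ΔH° = -72.3 kcal/mol

Using ΔH = Σ nΔHc°(reactants) − Σ nΔHc°(products):
= [2·(-94.0) + 3·(-68.3) + 2·(-337.2)] − [1·(-995.0)]
= -72.3 kcal/mol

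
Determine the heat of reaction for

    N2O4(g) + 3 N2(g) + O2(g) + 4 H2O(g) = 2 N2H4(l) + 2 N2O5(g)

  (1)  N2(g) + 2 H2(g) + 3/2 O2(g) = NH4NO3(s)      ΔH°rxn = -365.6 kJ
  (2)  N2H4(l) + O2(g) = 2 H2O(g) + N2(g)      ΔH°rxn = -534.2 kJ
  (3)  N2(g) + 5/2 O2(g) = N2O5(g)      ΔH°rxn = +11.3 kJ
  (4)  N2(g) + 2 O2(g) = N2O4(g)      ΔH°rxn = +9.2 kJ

(1): not needed.
(2) reversed and × 2: (-2)·(-534.2) = +1068.4 kJ
(3) × 2: (2)·(+11.3) = +22.6 kJ
(4) reversed: -9.2 kJ
Combining the equations, ΔH°rxn = (+1068.4) + (+22.6) + (-9.2) = 1081.8 kJ

ΔH°rxn = 1081.8 kJ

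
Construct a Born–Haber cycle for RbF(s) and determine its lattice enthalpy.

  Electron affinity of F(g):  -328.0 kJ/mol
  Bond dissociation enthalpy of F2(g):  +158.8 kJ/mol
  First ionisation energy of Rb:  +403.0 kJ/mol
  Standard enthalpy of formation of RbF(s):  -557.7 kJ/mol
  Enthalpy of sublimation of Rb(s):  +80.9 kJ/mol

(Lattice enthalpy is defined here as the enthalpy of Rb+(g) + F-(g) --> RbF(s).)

U = -793.0 kJ/mol

ΔHf° = 1·ΔHsub + 1·(ΣIE) + 1/2·D(F2) + 1·EA + U
-557.7 = 1·(+80.9) + 1·(+403.0) + 1/2·(+158.8) + 1·(-328.0) + U
U = -557.7 − (+235.3) = -793.0 kJ/mol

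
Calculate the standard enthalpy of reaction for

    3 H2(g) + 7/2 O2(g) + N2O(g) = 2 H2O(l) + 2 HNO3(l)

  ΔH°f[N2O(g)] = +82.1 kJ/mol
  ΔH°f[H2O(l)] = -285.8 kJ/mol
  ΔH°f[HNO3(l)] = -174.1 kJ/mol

ΔH°rxn = Σ nΔHf°(products) − Σ nΔHf°(reactants).
Products: 2·(-285.8) + 2·(-174.1) = -919.8
Reactants: 3·(+0.0) + 7/2·(+0.0) + 1·(+82.1) = +82.1
ΔH_rxn = (-919.8) − (+82.1) = -1001.9 kJ/mol

ΔH_rxn = -1001.9 kJ/mol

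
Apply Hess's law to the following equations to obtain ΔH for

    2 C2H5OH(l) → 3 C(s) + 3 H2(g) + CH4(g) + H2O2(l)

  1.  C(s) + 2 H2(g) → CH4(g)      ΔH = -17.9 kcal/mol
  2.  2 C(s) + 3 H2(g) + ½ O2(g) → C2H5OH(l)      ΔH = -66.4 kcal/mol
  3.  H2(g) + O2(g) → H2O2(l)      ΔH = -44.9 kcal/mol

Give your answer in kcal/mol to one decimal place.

ΔH = 70.0 kcal/mol

eq. 1 as written: -17.9 kcal/mol
eq. 2 reversed and × 2: (-2)·(-66.4) = +132.8 kcal/mol
eq. 3 as written: -44.9 kcal/mol
Summing the manipulated equations, ΔH = (1)·(-17.9) + (-2)·(-66.4) + (1)·(-44.9) = 70.0 kcal/mol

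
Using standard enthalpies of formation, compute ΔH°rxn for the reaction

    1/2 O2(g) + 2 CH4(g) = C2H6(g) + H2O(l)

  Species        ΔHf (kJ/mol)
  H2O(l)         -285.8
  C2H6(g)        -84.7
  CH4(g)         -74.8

ΔH°rxn = -220.9 kJ/mol

ΔH°rxn = Σ nΔHf°(products) − Σ nΔHf°(reactants).
Products: 1·(-84.7) + 1·(-285.8) = -370.5
Reactants: 1/2·(+0.0) + 2·(-74.8) = -149.6
ΔH°rxn = (-370.5) − (-149.6) = -220.9 kJ/mol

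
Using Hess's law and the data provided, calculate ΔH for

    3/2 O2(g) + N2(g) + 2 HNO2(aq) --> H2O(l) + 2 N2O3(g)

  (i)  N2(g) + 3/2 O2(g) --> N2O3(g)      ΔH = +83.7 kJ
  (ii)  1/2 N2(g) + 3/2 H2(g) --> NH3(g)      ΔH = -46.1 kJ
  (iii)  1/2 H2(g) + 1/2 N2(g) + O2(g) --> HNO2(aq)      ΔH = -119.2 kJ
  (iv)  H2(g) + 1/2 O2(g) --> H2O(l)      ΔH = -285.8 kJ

ΔH = 120.0 kJ

(i) × 2: (2)·(+83.7) = +167.4 kJ
(ii): not needed.
(iii) reversed and × 2: (-2)·(-119.2) = +238.4 kJ
(iv) as written: -285.8 kJ
Since enthalpy is a state function, ΔH = (2)·(+83.7) + (-2)·(-119.2) + (1)·(-285.8) = 120.0 kJ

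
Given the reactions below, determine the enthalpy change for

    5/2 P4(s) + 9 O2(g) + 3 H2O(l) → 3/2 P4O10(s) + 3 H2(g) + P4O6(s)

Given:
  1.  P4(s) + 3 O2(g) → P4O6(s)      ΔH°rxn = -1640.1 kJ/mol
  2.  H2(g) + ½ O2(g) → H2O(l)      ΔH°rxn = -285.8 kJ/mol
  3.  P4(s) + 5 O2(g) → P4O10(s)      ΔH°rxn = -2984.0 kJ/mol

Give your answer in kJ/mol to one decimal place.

ΔH°rxn = -5258.7 kJ/mol

eq. 1 as written: -1640.1 kJ/mol
eq. 2 reversed and × 3: (-3)·(-285.8) = +857.4 kJ/mol
eq. 3 × 3/2: (3/2)·(-2984.0) = -4476.0 kJ/mol
Combining the equations, ΔH°rxn = (-1640.1) + (+857.4) + (-4476.0) = -5258.7 kJ/mol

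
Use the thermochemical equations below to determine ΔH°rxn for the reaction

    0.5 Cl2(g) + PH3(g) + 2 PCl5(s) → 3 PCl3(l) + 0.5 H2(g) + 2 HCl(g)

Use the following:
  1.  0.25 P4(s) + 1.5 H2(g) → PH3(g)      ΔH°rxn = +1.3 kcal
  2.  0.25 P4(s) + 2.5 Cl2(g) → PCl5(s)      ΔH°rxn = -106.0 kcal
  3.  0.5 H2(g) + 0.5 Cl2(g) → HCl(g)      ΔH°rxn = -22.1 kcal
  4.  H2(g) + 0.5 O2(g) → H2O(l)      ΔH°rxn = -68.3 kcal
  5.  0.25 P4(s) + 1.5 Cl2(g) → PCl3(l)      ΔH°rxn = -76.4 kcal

ΔH°rxn = -62.7 kcal

eq. 1 reversed (reverse to put PH3(g) on the reactant side): -1.3 kcal
eq. 2 reversed and × 2 (reverse to put PCl5(s) on the reactant side; ×2 to match 2 PCl5(s) in the target): (-2)·(-106.0) = +212.0 kcal
eq. 3 × 2 (×2 to match 2 HCl(g) in the target): (2)·(-22.1) = -44.2 kcal
eq. 4: not needed (O2(g) appears nowhere else).
eq. 5 × 3 (×3 to match 3 PCl3(l) in the target): (3)·(-76.4) = -229.2 kcal
By Hess's law, ΔH°rxn = (-1)·(+1.3) + (-2)·(-106.0) + (2)·(-22.1) + (3)·(-76.4) = -62.7 kcal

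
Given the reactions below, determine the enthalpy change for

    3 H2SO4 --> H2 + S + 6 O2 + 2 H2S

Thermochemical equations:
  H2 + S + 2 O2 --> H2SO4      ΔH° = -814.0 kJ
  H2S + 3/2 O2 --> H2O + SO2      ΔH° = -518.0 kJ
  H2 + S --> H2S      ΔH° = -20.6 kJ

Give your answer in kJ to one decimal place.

ΔH° = 2400.8 kJ

equation 1 reversed and × 3 (H2SO4 must end up as a reactant; scale by 3 for the 3 H2SO4): (-3)·(-814.0) = +2442.0 kJ
equation 2: not needed (H2O appears nowhere else).
equation 3 × 2: (2)·(-20.6) = -41.2 kJ
Summing the manipulated equations, ΔH° = (+2442.0) + (-41.2) = 2400.8 kJ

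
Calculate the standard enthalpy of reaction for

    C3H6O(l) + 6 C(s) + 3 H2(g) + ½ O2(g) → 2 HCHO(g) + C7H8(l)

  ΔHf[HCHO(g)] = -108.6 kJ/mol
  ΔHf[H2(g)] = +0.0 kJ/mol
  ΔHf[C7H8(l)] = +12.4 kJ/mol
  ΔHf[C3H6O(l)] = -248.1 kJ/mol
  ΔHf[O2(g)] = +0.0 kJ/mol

ΔHrxn = 43.3 kJ/mol

ΔH°rxn = Σ nΔHf°(products) − Σ nΔHf°(reactants).
Products: 2·(-108.6) + 1·(+12.4) = -204.8
Reactants: 1·(-248.1) + 6·(+0.0) + 3·(+0.0) + 1/2·(+0.0) = -248.1
ΔHrxn = (-204.8) − (-248.1) = 43.3 kJ/mol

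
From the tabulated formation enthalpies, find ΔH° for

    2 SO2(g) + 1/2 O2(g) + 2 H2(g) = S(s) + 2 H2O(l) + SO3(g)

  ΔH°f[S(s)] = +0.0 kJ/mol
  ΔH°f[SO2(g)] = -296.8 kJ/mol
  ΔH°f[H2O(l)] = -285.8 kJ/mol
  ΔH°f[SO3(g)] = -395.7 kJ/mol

ΔH° = -373.7 kJ/mol

Products: 1·(+0.0) + 2·(-285.8) + 1·(-395.7) = -967.3
Reactants: 2·(-296.8) + 1/2·(+0.0) + 2·(+0.0) = -593.6
ΔH° = (-967.3) − (-593.6) = -373.7 kJ/mol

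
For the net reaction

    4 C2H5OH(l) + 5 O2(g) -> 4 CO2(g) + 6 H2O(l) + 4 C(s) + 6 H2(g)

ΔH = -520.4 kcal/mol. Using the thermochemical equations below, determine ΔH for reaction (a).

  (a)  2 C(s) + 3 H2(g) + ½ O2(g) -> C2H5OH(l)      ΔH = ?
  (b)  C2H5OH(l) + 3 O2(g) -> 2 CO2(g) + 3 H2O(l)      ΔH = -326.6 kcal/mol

(a) reversed and × 2 (C(s) must end up as a product; ×2 to match 4 C(s) in the target): contributes −2·x
(b) × 2 (×2 to match 4 CO2(g) in the target): (2)·(-326.6) = -653.2 kcal/mol
-520.4 = (-653.2) − 2·x
x = (-520.4 − (-653.2)) / (-2) = -66.4 kcal/mol

ΔH = -66.4 kcal/mol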